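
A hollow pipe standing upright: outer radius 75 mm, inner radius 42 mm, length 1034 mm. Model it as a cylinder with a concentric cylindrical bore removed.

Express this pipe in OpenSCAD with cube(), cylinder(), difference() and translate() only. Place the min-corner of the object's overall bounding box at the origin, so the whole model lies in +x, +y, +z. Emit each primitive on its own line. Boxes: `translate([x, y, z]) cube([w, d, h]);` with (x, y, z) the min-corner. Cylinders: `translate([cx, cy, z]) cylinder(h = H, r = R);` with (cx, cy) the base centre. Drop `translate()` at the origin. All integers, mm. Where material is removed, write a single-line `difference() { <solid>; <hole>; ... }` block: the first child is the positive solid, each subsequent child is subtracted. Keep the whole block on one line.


difference() { translate([75, 75, 0]) cylinder(h = 1034, r = 75); translate([75, 75, 0]) cylinder(h = 1034, r = 42); }


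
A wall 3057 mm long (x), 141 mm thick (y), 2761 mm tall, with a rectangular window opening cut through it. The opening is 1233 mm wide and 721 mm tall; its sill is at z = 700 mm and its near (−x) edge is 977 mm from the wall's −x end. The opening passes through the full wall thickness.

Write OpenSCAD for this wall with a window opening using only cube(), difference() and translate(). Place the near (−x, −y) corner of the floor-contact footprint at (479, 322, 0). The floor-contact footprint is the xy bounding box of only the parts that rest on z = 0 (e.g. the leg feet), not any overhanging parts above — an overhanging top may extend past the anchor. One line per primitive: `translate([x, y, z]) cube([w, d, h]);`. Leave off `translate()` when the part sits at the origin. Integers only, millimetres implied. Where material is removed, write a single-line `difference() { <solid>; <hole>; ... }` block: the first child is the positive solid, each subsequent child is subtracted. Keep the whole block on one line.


difference() { translate([479, 322, 0]) cube([3057, 141, 2761]); translate([1456, 322, 700]) cube([1233, 141, 721]); }


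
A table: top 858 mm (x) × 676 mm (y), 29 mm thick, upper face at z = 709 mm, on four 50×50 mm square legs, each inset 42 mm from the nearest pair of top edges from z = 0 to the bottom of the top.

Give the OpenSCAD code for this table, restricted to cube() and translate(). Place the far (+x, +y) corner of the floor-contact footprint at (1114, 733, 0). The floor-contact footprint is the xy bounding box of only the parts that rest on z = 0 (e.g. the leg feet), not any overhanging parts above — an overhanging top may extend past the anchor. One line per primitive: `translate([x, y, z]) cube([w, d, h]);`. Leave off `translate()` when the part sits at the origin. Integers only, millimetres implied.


translate([298, 99, 680]) cube([858, 676, 29]);
translate([340, 141, 0]) cube([50, 50, 680]);
translate([1064, 141, 0]) cube([50, 50, 680]);
translate([340, 683, 0]) cube([50, 50, 680]);
translate([1064, 683, 0]) cube([50, 50, 680]);


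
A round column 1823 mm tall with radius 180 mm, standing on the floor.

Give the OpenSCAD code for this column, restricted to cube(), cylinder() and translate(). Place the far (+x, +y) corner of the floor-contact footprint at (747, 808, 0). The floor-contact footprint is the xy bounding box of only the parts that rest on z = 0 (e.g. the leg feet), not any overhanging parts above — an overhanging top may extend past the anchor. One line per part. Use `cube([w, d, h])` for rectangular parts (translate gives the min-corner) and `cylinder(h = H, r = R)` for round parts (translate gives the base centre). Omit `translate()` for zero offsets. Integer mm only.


translate([567, 628, 0]) cylinder(h = 1823, r = 180);


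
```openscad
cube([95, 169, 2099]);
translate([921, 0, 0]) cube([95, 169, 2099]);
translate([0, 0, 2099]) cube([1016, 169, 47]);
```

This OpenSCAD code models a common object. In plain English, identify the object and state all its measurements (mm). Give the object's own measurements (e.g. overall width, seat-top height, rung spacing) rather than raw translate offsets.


A door frame. The clear opening is 826 mm wide and 2099 mm high. Two 95 mm wide jambs, 169 mm deep, stand either side of the opening from the floor to the top of the opening. A 47 mm thick head sits across the top of both jambs, spanning the full outside width of the frame.


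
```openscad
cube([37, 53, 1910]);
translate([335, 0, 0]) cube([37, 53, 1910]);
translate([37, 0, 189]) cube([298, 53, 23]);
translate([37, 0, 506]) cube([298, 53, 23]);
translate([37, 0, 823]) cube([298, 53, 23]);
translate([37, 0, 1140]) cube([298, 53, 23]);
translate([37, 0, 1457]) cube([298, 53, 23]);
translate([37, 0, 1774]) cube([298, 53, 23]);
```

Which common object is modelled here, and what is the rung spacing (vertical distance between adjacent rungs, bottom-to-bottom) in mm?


A ladder. The rung spacing is 317 mm.

Two tall 37×53 posts with 6 short bars between them — a ladder. Adjacent rungs sit at z = 189 and z = 506, so the spacing is 506 − 189 = 317 mm.


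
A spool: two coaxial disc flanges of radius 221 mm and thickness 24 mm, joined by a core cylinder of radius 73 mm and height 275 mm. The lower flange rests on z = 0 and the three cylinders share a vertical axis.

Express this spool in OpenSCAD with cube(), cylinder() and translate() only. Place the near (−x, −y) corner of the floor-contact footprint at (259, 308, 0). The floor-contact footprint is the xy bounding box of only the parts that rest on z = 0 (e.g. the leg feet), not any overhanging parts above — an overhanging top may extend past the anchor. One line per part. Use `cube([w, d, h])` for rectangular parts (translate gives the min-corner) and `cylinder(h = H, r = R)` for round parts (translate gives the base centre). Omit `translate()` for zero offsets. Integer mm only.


translate([480, 529, 0]) cylinder(h = 24, r = 221);
translate([480, 529, 24]) cylinder(h = 275, r = 73);
translate([480, 529, 299]) cylinder(h = 24, r = 221);


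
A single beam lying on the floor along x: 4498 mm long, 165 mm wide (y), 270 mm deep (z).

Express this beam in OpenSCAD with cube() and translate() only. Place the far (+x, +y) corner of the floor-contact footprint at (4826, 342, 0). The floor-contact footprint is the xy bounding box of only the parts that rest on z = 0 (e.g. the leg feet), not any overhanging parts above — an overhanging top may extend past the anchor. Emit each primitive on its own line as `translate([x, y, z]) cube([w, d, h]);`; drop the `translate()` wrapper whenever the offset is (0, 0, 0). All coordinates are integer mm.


translate([328, 177, 0]) cube([4498, 165, 270]);


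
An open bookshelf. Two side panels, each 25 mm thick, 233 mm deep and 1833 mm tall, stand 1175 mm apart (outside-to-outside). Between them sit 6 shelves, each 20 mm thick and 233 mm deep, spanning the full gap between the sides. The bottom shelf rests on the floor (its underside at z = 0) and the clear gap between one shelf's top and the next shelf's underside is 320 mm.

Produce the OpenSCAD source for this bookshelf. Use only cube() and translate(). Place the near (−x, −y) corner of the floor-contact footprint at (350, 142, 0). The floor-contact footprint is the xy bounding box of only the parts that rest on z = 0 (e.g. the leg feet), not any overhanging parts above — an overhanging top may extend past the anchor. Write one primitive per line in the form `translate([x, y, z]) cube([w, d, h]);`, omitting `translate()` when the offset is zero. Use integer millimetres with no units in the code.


translate([350, 142, 0]) cube([25, 233, 1833]);
translate([1500, 142, 0]) cube([25, 233, 1833]);
translate([375, 142, 0]) cube([1125, 233, 20]);
translate([375, 142, 340]) cube([1125, 233, 20]);
translate([375, 142, 680]) cube([1125, 233, 20]);
translate([375, 142, 1020]) cube([1125, 233, 20]);
translate([375, 142, 1360]) cube([1125, 233, 20]);
translate([375, 142, 1700]) cube([1125, 233, 20]);


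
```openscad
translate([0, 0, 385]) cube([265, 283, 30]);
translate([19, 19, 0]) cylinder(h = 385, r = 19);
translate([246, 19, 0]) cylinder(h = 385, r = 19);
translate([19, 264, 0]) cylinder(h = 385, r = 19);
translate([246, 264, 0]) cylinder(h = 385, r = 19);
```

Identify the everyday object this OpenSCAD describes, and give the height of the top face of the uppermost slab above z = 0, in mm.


A stool. The seat height is 415 mm.

A 265×283×30 slab at z = 385 on four corner cylinders — a stool. The seat top is 385 + 30 = 415 mm.


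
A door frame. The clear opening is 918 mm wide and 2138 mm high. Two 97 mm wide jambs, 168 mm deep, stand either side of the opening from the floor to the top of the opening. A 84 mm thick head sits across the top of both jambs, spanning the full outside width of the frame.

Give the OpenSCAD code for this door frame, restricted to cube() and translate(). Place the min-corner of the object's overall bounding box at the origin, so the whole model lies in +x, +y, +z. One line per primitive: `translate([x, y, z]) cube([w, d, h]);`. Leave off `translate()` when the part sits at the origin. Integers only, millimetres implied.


cube([97, 168, 2138]);
translate([1015, 0, 0]) cube([97, 168, 2138]);
translate([0, 0, 2138]) cube([1112, 168, 84]);


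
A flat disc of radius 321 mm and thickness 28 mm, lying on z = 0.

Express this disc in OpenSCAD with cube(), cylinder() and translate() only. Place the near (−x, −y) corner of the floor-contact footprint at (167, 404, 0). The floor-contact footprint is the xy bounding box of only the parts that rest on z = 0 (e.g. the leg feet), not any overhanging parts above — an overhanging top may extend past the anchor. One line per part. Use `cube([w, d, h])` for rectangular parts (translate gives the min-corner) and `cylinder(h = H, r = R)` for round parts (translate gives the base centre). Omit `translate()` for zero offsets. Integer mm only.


translate([488, 725, 0]) cylinder(h = 28, r = 321);


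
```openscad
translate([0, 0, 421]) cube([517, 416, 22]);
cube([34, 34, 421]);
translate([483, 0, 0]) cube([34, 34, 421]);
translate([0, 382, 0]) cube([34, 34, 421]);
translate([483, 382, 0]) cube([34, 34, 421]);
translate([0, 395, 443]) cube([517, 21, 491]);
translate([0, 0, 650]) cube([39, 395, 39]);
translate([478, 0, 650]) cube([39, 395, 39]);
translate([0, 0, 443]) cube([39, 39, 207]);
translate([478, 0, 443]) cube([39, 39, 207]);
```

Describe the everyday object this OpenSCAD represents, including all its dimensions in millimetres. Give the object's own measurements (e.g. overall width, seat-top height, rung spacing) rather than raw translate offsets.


A chair. The seat is a 517×416×22 mm slab with its top at z = 443 mm, on four 34×34 mm corner legs (flush with the seat edges, standing on z = 0). A flat backrest 21 mm thick, 491 mm tall, spans the full seat width and rises from the seat top along its +y edge, rear face flush with the rear of the seat. Two armrests of 39×39 mm section run along each side from the seat's front edge to the front of the backrest, top faces 246 mm above the seat top and outer faces flush with the seat's x-edges; a 39×39 mm post under the front of each armrest stands on the seat at the front corner.


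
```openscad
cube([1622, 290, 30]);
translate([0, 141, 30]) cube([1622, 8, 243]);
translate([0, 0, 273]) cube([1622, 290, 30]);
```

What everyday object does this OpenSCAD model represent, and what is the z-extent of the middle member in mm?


An I-beam. The web height is 243 mm.

Two wide flanges with a thin centred web — an I-beam. Overall 303 mm minus two 30 mm flanges gives a web of 303 − 2·30 = 243 mm.


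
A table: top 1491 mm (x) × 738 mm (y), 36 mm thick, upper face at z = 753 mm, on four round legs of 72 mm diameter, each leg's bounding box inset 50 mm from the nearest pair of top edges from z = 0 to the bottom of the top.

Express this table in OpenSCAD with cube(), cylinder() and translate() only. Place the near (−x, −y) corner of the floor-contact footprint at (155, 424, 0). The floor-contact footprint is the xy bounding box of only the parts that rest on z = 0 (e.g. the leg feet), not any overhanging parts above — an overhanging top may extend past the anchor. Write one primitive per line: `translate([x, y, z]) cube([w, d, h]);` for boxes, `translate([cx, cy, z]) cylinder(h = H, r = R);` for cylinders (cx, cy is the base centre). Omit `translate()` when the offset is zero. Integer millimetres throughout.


translate([105, 374, 717]) cube([1491, 738, 36]);
translate([191, 460, 0]) cylinder(h = 717, r = 36);
translate([1510, 460, 0]) cylinder(h = 717, r = 36);
translate([191, 1026, 0]) cylinder(h = 717, r = 36);
translate([1510, 1026, 0]) cylinder(h = 717, r = 36);


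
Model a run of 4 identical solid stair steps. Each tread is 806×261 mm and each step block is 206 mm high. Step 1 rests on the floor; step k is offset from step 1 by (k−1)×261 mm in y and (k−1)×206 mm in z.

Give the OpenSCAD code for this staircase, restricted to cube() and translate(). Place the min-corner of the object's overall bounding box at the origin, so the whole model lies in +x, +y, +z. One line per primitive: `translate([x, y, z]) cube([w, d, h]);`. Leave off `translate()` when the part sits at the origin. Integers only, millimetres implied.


cube([806, 261, 206]);
translate([0, 261, 206]) cube([806, 261, 206]);
translate([0, 522, 412]) cube([806, 261, 206]);
translate([0, 783, 618]) cube([806, 261, 206]);


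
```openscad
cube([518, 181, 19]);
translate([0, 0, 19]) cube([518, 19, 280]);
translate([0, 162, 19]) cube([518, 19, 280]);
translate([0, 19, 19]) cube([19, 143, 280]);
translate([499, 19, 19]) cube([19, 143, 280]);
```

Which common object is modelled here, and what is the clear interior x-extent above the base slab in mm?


An open box. The internal width is 480 mm.

A 518×181 base slab with four walls standing on it — an open box. The base is 518 mm wide and the walls are 19 mm thick, so the internal width is 518 − 2 × 19 = 480 mm.


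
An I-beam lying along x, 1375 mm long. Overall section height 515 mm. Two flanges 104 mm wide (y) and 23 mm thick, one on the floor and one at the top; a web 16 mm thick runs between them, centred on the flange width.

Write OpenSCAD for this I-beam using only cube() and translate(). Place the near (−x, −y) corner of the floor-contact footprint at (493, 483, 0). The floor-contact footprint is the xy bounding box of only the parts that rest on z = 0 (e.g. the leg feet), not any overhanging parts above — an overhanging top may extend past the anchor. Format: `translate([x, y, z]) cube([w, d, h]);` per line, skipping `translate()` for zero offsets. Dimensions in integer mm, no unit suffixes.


translate([493, 483, 0]) cube([1375, 104, 23]);
translate([493, 527, 23]) cube([1375, 16, 469]);
translate([493, 483, 492]) cube([1375, 104, 23]);


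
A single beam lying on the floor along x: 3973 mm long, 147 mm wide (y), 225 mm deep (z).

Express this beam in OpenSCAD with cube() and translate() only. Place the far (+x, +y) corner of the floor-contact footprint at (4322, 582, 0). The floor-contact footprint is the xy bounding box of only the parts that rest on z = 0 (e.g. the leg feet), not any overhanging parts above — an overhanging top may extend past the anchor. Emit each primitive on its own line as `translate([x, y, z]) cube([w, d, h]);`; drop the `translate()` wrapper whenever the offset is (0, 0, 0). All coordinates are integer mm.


translate([349, 435, 0]) cube([3973, 147, 225]);


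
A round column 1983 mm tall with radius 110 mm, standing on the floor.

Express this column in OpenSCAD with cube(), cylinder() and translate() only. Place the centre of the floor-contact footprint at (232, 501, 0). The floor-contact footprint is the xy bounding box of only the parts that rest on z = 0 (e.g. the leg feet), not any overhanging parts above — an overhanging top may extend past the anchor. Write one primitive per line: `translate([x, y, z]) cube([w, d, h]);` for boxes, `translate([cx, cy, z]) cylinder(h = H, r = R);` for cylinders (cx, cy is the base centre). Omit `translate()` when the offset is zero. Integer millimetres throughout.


translate([232, 501, 0]) cylinder(h = 1983, r = 110);


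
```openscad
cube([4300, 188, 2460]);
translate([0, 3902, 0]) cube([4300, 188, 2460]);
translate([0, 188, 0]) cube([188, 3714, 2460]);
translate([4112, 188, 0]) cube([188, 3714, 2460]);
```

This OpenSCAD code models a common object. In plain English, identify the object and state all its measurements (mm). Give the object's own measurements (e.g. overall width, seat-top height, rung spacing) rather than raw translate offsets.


The wall frame of a small rectangular building: four walls, each 2460 mm tall and 188 mm thick, enclosing a footprint 4300 mm (x) by 4090 mm (y) outside-to-outside, with no floor or roof. The front and back walls (the −y and +y sides) span the full width; the two side walls fit between them.


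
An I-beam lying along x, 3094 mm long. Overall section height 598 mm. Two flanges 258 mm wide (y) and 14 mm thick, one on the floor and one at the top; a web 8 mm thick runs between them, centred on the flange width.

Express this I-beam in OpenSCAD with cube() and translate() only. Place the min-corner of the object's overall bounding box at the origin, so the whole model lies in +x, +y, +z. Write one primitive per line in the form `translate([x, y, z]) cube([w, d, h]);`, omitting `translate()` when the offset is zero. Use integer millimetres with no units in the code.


cube([3094, 258, 14]);
translate([0, 125, 14]) cube([3094, 8, 570]);
translate([0, 0, 584]) cube([3094, 258, 14]);


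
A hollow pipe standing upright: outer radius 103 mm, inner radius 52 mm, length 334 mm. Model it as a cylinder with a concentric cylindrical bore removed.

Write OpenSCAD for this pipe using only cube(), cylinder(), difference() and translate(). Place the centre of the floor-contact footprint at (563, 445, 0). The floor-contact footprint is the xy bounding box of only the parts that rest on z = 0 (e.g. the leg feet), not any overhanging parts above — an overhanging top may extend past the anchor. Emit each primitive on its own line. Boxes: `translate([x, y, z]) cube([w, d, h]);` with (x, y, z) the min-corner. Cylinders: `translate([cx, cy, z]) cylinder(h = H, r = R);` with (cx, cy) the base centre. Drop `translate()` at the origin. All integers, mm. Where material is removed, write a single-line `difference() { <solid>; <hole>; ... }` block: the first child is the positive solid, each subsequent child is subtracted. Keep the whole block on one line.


difference() { translate([563, 445, 0]) cylinder(h = 334, r = 103); translate([563, 445, 0]) cylinder(h = 334, r = 52); }


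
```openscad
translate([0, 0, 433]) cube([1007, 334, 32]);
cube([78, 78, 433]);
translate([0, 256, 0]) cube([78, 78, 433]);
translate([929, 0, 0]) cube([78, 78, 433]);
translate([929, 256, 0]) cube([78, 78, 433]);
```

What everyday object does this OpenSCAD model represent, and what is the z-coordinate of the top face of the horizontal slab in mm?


A bench. The seat-top height is 465 mm.

A long slab on four corner posts — a bench. The slab sits at z = 433 with thickness 32, so the top is 433 + 32 = 465 mm.


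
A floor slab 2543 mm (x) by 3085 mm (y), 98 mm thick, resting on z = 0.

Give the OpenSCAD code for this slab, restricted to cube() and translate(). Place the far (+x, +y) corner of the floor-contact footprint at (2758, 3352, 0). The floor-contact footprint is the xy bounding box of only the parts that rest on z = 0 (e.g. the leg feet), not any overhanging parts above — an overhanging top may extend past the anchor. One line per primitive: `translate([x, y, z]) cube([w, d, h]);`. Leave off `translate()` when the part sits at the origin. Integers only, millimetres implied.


translate([215, 267, 0]) cube([2543, 3085, 98]);


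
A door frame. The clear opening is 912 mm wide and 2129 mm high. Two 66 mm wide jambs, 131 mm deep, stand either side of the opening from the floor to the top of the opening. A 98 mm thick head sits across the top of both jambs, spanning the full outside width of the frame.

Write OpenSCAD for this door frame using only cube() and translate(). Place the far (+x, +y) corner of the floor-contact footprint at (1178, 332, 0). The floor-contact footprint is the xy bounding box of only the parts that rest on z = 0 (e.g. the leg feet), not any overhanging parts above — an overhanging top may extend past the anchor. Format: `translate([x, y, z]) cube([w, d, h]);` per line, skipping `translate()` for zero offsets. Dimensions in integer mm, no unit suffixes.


translate([134, 201, 0]) cube([66, 131, 2129]);
translate([1112, 201, 0]) cube([66, 131, 2129]);
translate([134, 201, 2129]) cube([1044, 131, 98]);


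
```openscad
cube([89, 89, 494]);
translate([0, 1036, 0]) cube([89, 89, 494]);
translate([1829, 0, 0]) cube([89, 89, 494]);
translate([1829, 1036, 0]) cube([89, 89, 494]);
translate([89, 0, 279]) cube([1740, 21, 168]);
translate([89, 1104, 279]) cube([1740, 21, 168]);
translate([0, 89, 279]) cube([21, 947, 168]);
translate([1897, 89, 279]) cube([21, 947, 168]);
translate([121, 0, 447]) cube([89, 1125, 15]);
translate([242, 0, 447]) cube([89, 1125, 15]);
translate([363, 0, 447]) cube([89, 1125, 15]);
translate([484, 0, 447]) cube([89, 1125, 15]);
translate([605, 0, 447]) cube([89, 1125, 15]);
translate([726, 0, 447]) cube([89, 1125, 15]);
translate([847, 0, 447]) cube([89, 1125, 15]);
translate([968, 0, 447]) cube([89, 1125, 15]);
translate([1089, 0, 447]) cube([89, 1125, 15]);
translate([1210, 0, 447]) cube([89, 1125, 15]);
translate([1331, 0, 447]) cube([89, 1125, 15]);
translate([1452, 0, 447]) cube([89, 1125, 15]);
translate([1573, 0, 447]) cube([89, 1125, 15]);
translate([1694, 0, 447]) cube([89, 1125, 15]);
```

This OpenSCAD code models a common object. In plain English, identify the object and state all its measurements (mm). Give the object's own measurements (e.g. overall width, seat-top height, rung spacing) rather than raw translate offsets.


A bed frame 1918 mm long (x) by 1125 mm wide (y). Four 89×89 mm corner posts, 494 mm tall, at the corners of the footprint. Four rails of 21 mm thickness and 168 mm height run between adjacent posts with their undersides at z = 279 mm, their outer faces flush with the outside of the frame (the two x-running rails run between the posts' inner faces; the two y-running rails run between the posts' inner faces). 14 slats, each 89 mm wide (x) and 15 mm thick, lie across the top of the two x-running rails, running the full 1125 mm width of the frame in y; along x they sit between the end posts with a 32 mm gap after the −x posts and between neighbouring slats, leaving 46 mm before the +x posts.


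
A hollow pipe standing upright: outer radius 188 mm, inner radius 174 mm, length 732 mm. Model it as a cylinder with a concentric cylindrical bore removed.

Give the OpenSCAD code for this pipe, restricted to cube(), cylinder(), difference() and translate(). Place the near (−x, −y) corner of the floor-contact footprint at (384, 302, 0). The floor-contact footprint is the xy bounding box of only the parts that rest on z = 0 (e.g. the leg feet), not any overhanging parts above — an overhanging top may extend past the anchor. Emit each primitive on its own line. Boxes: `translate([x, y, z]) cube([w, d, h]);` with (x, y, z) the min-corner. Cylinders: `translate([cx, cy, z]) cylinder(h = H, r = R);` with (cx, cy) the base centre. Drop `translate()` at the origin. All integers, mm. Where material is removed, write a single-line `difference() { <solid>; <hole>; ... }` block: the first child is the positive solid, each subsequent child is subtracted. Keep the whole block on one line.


difference() { translate([572, 490, 0]) cylinder(h = 732, r = 188); translate([572, 490, 0]) cylinder(h = 732, r = 174); }


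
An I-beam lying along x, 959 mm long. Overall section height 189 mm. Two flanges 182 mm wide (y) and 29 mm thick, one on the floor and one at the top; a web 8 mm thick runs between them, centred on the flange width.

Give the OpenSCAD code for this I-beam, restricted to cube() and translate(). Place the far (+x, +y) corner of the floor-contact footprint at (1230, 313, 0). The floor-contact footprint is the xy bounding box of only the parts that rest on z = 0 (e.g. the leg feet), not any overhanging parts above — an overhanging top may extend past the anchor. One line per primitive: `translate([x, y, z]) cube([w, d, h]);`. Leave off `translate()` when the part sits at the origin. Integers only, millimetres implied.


translate([271, 131, 0]) cube([959, 182, 29]);
translate([271, 218, 29]) cube([959, 8, 131]);
translate([271, 131, 160]) cube([959, 182, 29]);


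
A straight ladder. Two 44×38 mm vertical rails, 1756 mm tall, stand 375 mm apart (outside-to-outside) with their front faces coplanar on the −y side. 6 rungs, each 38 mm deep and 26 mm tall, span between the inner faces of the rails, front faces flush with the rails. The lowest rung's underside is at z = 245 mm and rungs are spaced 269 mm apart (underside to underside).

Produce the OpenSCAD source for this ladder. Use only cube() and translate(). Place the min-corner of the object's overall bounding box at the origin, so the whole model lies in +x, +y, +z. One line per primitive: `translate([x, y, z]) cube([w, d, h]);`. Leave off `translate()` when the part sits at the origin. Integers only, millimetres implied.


// rung span = 375 - 2*44 = 287
// rung[k] z = 245 + k*269
cube([44, 38, 1756]);
translate([331, 0, 0]) cube([44, 38, 1756]);
translate([44, 0, 245]) cube([287, 38, 26]);
translate([44, 0, 514]) cube([287, 38, 26]);
translate([44, 0, 783]) cube([287, 38, 26]);
translate([44, 0, 1052]) cube([287, 38, 26]);
translate([44, 0, 1321]) cube([287, 38, 26]);
translate([44, 0, 1590]) cube([287, 38, 26]);


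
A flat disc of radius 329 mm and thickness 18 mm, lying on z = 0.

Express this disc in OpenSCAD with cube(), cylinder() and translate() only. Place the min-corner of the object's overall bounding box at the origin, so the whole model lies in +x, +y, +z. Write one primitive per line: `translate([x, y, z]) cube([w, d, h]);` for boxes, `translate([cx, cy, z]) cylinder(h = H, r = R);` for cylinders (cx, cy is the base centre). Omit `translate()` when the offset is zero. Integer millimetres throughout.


translate([329, 329, 0]) cylinder(h = 18, r = 329);


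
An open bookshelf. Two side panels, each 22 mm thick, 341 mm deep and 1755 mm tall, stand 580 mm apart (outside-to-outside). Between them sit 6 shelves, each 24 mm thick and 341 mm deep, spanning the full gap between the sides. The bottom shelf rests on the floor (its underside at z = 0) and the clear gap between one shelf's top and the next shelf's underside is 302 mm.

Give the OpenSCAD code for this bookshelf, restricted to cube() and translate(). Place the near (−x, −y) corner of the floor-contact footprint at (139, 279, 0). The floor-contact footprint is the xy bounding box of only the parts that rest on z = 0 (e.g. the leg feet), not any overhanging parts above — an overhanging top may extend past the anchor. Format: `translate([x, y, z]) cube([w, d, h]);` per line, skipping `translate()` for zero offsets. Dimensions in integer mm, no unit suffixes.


translate([139, 279, 0]) cube([22, 341, 1755]);
translate([697, 279, 0]) cube([22, 341, 1755]);
translate([161, 279, 0]) cube([536, 341, 24]);
translate([161, 279, 326]) cube([536, 341, 24]);
translate([161, 279, 652]) cube([536, 341, 24]);
translate([161, 279, 978]) cube([536, 341, 24]);
translate([161, 279, 1304]) cube([536, 341, 24]);
translate([161, 279, 1630]) cube([536, 341, 24]);


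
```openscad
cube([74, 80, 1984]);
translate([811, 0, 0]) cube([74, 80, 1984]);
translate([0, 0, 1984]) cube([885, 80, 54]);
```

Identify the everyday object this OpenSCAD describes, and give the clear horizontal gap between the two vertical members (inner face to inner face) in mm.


A door frame. The clear opening width is 737 mm.

Two 1984 mm tall posts with a header on top — a door frame. The left jamb is 74 mm wide at x = 0; the right jamb starts at x = 811. The clear opening is 811 − 74 = 737 mm.


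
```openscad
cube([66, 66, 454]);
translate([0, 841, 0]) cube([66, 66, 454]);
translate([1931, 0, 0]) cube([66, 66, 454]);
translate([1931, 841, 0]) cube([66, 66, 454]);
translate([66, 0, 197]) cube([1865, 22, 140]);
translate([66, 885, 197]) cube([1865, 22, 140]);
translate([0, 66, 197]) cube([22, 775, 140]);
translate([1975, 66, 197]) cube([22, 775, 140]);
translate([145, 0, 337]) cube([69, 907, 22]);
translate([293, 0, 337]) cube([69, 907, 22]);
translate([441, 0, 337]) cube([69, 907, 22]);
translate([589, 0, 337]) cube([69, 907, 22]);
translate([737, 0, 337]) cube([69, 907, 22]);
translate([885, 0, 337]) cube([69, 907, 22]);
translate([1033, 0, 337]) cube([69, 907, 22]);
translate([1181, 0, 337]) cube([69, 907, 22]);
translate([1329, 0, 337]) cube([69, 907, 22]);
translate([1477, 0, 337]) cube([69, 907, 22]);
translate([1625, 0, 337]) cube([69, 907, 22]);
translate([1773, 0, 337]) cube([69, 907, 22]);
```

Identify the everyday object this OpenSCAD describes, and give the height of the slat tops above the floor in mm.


A bed frame. The slat-top height is 359 mm.

Four posts, four rails, and a row of slats — a bed frame. Slats sit on the rails at z = 197 + 140 = 337; with slat thickness 22, the top is 359 mm.


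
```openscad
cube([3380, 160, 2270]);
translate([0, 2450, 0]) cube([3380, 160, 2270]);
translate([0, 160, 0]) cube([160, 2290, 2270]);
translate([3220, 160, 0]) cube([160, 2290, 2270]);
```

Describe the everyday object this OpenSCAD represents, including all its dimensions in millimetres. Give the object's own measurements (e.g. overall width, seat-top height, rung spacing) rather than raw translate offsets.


The wall frame of a small rectangular building: four walls, each 2270 mm tall and 160 mm thick, enclosing a footprint 3380 mm (x) by 2610 mm (y) outside-to-outside, with no floor or roof. The front and back walls (the −y and +y sides) span the full width; the two side walls fit between them.


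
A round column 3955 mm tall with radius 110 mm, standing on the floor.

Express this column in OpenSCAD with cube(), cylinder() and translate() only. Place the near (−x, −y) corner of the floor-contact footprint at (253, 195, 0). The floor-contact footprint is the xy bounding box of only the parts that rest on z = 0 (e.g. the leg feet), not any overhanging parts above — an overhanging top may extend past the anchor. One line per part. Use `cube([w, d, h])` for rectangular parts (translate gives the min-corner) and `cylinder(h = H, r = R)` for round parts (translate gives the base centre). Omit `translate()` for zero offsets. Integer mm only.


translate([363, 305, 0]) cylinder(h = 3955, r = 110);


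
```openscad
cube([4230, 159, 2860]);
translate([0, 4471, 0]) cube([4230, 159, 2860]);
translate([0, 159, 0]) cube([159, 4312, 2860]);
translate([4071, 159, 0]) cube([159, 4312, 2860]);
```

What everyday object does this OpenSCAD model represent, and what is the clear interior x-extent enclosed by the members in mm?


A house (or room) frame. The interior width is 3912 mm.

Four 2860 mm walls enclosing a rectangle with no floor or roof — a room or house frame. Outside width is 4230 mm and wall thickness is 159 mm, so the interior width is 4230 − 2 × 159 = 3912 mm.


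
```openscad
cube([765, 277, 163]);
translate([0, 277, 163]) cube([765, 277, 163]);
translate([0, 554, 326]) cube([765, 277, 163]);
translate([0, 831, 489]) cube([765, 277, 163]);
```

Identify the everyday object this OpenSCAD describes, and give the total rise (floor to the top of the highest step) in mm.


A staircase. The total rise is 652 mm.

4 identical blocks, each offset up and back from the previous — a staircase. Each step is 163 mm tall and there are 4 of them, so the total rise is 4 × 163 = 652 mm.


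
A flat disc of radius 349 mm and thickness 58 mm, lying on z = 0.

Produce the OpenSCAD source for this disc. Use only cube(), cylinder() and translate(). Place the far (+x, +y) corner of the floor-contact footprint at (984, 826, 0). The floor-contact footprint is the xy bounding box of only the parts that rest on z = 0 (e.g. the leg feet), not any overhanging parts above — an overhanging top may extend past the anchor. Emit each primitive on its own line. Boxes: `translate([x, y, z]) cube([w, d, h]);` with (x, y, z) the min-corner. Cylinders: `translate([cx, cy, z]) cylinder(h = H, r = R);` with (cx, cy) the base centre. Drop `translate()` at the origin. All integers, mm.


translate([635, 477, 0]) cylinder(h = 58, r = 349);


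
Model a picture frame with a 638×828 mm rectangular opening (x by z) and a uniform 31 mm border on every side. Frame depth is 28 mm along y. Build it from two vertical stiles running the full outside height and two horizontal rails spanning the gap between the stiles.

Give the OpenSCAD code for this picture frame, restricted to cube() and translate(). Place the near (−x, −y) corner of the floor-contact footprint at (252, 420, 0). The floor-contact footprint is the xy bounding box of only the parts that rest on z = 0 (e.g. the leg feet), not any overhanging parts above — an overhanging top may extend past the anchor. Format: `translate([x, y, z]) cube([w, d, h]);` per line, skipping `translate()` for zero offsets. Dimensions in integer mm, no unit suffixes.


translate([252, 420, 0]) cube([31, 28, 890]);
translate([921, 420, 0]) cube([31, 28, 890]);
translate([283, 420, 0]) cube([638, 28, 31]);
translate([283, 420, 859]) cube([638, 28, 31]);


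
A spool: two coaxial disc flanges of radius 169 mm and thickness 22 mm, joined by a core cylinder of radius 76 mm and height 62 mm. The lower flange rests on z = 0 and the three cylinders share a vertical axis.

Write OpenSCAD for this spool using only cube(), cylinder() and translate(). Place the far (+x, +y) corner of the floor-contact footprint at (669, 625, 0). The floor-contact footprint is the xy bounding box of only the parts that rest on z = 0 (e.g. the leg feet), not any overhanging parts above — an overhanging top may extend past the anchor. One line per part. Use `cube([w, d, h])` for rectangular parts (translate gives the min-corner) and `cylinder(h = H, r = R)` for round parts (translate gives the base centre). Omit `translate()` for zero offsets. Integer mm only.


translate([500, 456, 0]) cylinder(h = 22, r = 169);
translate([500, 456, 22]) cylinder(h = 62, r = 76);
translate([500, 456, 84]) cylinder(h = 22, r = 169);


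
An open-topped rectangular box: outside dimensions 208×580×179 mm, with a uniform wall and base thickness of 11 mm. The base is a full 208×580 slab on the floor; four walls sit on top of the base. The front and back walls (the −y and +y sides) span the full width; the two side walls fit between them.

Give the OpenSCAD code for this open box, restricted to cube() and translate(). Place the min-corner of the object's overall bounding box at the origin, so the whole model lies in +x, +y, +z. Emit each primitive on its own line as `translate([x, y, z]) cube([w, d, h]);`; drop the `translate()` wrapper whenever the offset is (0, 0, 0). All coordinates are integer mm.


cube([208, 580, 11]);
translate([0, 0, 11]) cube([208, 11, 168]);
translate([0, 569, 11]) cube([208, 11, 168]);
translate([0, 11, 11]) cube([11, 558, 168]);
translate([197, 11, 11]) cube([11, 558, 168]);


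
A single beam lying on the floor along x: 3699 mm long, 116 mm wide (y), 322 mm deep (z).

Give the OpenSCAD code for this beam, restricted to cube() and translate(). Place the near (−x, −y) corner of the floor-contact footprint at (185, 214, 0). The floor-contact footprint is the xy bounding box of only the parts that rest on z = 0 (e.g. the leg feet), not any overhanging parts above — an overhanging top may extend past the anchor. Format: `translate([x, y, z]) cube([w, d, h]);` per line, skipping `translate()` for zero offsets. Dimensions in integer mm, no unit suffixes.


translate([185, 214, 0]) cube([3699, 116, 322]);


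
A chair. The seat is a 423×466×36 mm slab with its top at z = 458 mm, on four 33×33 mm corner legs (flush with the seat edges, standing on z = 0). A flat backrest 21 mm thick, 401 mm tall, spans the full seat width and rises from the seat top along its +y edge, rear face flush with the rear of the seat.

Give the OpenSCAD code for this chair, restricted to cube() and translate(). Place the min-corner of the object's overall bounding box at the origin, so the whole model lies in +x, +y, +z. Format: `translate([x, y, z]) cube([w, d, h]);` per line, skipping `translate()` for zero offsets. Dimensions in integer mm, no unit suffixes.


// leg_h = 458 - 36 = 422
translate([0, 0, 422]) cube([423, 466, 36]);
cube([33, 33, 422]);
translate([390, 0, 0]) cube([33, 33, 422]);
translate([0, 433, 0]) cube([33, 33, 422]);
translate([390, 433, 0]) cube([33, 33, 422]);
translate([0, 445, 458]) cube([423, 21, 401]);


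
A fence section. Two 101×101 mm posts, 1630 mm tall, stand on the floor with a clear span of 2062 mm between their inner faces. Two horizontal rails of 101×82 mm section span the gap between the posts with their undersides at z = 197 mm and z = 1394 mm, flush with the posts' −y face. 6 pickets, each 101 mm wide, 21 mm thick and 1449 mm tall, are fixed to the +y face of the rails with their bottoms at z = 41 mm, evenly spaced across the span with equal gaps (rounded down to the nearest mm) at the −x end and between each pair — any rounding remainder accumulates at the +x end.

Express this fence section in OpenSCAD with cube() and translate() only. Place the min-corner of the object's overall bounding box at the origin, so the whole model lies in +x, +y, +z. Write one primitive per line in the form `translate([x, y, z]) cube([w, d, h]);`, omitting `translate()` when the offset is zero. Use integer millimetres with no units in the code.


cube([101, 101, 1630]);
translate([2163, 0, 0]) cube([101, 101, 1630]);
translate([101, 0, 197]) cube([2062, 101, 82]);
translate([101, 0, 1394]) cube([2062, 101, 82]);
translate([309, 101, 41]) cube([101, 21, 1449]);
translate([618, 101, 41]) cube([101, 21, 1449]);
translate([927, 101, 41]) cube([101, 21, 1449]);
translate([1236, 101, 41]) cube([101, 21, 1449]);
translate([1545, 101, 41]) cube([101, 21, 1449]);
translate([1854, 101, 41]) cube([101, 21, 1449]);


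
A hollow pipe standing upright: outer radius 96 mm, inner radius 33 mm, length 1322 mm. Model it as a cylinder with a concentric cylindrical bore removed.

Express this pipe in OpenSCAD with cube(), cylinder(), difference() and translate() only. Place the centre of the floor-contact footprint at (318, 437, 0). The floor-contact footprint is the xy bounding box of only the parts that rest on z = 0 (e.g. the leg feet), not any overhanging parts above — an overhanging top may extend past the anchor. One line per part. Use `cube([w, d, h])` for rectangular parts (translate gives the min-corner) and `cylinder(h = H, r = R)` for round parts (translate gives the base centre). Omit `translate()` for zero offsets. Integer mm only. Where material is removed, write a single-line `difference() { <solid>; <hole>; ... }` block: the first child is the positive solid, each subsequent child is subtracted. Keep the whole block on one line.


difference() { translate([318, 437, 0]) cylinder(h = 1322, r = 96); translate([318, 437, 0]) cylinder(h = 1322, r = 33); }


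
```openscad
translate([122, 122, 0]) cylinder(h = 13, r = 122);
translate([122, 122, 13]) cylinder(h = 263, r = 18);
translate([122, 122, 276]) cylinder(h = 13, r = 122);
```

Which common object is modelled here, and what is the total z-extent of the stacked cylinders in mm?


A spool. The overall height is 289 mm.

Three coaxial cylinders, large–small–large — a spool. Two 13 mm flanges and a 263 mm core give 13 + 263 + 13 = 289 mm.


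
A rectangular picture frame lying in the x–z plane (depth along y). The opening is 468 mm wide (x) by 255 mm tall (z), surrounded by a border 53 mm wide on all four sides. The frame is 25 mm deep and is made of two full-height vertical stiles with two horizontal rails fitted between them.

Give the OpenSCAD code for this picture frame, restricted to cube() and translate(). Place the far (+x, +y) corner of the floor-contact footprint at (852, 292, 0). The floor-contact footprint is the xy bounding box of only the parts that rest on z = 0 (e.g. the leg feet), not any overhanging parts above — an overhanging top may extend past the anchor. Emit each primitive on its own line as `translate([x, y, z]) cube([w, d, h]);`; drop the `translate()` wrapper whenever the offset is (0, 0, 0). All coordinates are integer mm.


translate([278, 267, 0]) cube([53, 25, 361]);
translate([799, 267, 0]) cube([53, 25, 361]);
translate([331, 267, 0]) cube([468, 25, 53]);
translate([331, 267, 308]) cube([468, 25, 53]);
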